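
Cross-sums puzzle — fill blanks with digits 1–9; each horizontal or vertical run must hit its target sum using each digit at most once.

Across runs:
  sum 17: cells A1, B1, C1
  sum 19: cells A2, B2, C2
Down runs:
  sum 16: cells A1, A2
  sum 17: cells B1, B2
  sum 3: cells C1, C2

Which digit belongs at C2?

2

16 in 2 cells must be {7,9}; 17 in 2 cells must be {8,9}; 3 in 2 cells must be {1,2}.
The 19 across and the 3 down share only 2, so C2 = 2.
C1 = 3 − 2 = 1 completes the 3 down.
Given what's placed, A2 must be 9 to fit the 19 across and 16 down.
B2 = 19 − 11 = 8 completes the 19 across.
A1 = 16 − 9 = 7 completes the 16 down.
B1 = 17 − 8 = 9 completes the 17 across.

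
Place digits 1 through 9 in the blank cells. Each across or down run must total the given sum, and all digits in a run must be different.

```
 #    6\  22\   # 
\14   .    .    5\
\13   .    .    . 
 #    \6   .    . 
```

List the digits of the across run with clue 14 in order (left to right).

The 14 across and the 6 down share only 5, so R1C1 = 5.
R1C2 = 14 − 5 = 9 completes the 14 across.
R2C1 = 6 − 5 = 1 completes the 6 down.
R3C2 = 5: the only remaining digit allowed by both the 6 across and the 22 down.
R3C3 = 6 − 5 = 1 completes the 6 across.
R2C2 = 22 − 14 = 8 completes the 22 down.
R2C3 = 13 − 9 = 4 completes the 13 across.

5 9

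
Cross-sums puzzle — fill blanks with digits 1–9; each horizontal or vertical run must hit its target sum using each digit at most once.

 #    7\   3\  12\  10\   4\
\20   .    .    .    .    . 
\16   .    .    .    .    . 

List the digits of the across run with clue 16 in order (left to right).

2 1 4 6 3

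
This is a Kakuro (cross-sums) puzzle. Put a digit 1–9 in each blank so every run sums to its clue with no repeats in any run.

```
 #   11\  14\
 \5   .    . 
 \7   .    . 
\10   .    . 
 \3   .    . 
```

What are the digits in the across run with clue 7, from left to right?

3 in 2 cells must be {1,2}; 11 in 4 cells must be {1,2,3,5}.
Nothing is forced directly, so branch on R3C1, whose candidates are 1 or 2 or 3. If R3C1 = 1: then R3C2 would have to be in {9} for the 10 across but in {1,2,3,4,5,6,7,8} for the 14 down — contradiction. If R3C1 = 2: that forces R3C2 = 8, R4C1 = 1, R4C2 = 2, R1C1 = 3, after which R1C2 would have to be in {2} for the 5 across but in {1,3} for the 14 down — contradiction. So R3C1 = 3.
R3C2 = 10 − 3 = 7 completes the 10 across.
Nothing is forced directly, so branch on R1C1, whose candidates are 1 or 2. If R1C1 = 2: then R1C2 would have to be in {3} for the 5 across but in {1,2,4} for the 14 down — contradiction. So R1C1 = 1.
R1C2 = 5 − 1 = 4 completes the 5 across.
R4C1 = 2: the only remaining digit allowed by both the 3 across and the 11 down.
R4C2 = 3 − 2 = 1 completes the 3 across.
R2C1 = 11 − 6 = 5 completes the 11 down.
R2C2 = 7 − 5 = 2 completes the 7 across.

5, 2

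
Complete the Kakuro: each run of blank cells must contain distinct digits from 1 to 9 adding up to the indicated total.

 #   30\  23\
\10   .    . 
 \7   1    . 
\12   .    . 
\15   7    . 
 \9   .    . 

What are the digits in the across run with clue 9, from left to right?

5 4

R2C2 = 7 − 1 = 6 completes the 7 across.
R4C2 = 15 − 7 = 8 completes the 15 across.
No cell is forced outright now. R5C1 can only be 5 or 8 (the digits allowed by both its 9 across and its 30 down). If R5C1 = 8: that forces R1C1 = 9, R1C2 = 1, R3C1 = 5, after which R3C2 would have to be in {7} for the 12 across but in {3,5} for the 23 down — contradiction. So R5C1 = 5.
R5C2 = 9 − 5 = 4 completes the 9 across.
R3C2 = 3: the only remaining digit allowed by both the 12 across and the 23 down.
R1C2 = 23 − 21 = 2 completes the 23 down.
R3C1 = 12 − 3 = 9 completes the 12 across.
R1C1 = 10 − 2 = 8 completes the 10 across.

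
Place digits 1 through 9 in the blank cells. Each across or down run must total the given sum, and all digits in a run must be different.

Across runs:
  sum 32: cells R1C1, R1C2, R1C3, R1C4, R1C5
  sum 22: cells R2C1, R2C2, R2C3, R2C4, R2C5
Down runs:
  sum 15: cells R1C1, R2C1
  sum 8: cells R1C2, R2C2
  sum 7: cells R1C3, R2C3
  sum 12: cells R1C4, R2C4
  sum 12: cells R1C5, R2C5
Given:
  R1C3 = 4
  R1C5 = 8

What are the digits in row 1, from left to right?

9 6 4 5 8

R2C3 = 7 − 4 = 3 completes the 7 down.
R2C5 = 12 − 8 = 4 completes the 12 down.
Nothing is forced directly, so branch on R1C2, whose candidates are 5 or 6. If R1C2 = 5: that forces R1C4 = 9, after which R2C2 would have to be in {1,2,5,6,7,8,9} for the 22 across but in {3} for the 8 down — contradiction. So R1C2 = 6.
Given what's placed, R1C1 must be 9 to fit the 32 across and 15 down.
R1C4 = 32 − 27 = 5 completes the 32 across.
R2C1 = 15 − 9 = 6 completes the 15 down.
R2C2 = 8 − 6 = 2 completes the 8 down.
R2C4 = 22 − 15 = 7 completes the 22 across.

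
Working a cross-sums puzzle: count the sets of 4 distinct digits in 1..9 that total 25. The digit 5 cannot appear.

4 distinct digits from 1–9 sum between 10 and 30.
Dropping sets that contain 5.
Enumerating: {1,7,8,9}, {2,6,8,9}, {3,6,7,9}, {4,6,7,8}.

4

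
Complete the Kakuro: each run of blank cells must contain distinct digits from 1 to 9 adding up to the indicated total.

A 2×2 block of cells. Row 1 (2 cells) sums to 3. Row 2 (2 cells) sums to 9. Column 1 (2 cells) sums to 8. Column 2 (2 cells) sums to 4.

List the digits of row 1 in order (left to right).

2 1

3 in 2 cells must be {1,2}; 4 in 2 cells must be {1,3}.
The 3 across and the 4 down share only 1, so (1,2) = 1.
(2,2) = 4 − 1 = 3 completes the 4 down.
(1,1) = 3 − 1 = 2 completes the 3 across.
(2,1) = 9 − 3 = 6 completes the 9 across.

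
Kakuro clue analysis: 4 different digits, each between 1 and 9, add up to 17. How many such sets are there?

9

4 distinct digits from 1–9 sum between 10 and 30.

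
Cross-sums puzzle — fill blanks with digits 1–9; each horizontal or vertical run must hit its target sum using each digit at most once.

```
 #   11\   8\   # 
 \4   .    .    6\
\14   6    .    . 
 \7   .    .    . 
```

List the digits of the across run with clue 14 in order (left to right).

4 in 2 cells must be {1,3}; 7 in 3 cells must be {1,2,4}.
No cell is forced outright now. R2C3 can only be 1 or 5 (the digits allowed by both its 14 across and its 6 down). If R2C3 = 1: then R2C2 would have to be in {7} for the 14 across but in {1,2,3,4,5} for the 8 down — contradiction. So R2C3 = 5.
R2C2 = 14 − 11 = 3 completes the 14 across.
R3C3 = 6 − 5 = 1 completes the 6 down.
R1C2 = 1: the only remaining digit allowed by both the 4 across and the 8 down.
R3C2 = 8 − 4 = 4 completes the 8 down.
R1C1 = 4 − 1 = 3 completes the 4 across.
R3C1 = 7 − 5 = 2 completes the 7 across.

6 3 5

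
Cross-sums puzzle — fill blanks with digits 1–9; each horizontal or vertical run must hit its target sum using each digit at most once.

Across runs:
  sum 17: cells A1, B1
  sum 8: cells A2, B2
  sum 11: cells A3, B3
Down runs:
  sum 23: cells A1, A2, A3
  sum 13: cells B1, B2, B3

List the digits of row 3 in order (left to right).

17 in 2 cells must be {8,9}; 23 in 3 cells must be {6,8,9}.
The 8 across and the 23 down share only 6, so A2 = 6.
B2 = 8 − 6 = 2 completes the 8 across.
Given what's placed, B1 must be 8 to fit the 17 across and 13 down.
B3 = 13 − 10 = 3 completes the 13 down.
A1 = 17 − 8 = 9 completes the 17 across.
A3 = 11 − 3 = 8 completes the 11 across.

8 3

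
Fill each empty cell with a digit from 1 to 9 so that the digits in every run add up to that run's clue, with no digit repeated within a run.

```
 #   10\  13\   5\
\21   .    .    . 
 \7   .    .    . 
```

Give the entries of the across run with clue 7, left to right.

7 in 3 cells must be {1,2,4}.
The 21 across and the 5 down share only 4, so R1C3 = 4.
The 7 across and the 13 down share only 4, so R2C2 = 4.
R2C3 = 5 − 4 = 1 completes the 5 down.
R1C2 = 13 − 4 = 9 completes the 13 down.
R2C1 = 7 − 5 = 2 completes the 7 across.
R1C1 = 21 − 13 = 8 completes the 21 across.

2, 4, 1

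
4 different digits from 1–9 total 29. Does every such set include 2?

No

The only way to make 29 from 4 distinct digits is {5,7,8,9}, which does not contain 2.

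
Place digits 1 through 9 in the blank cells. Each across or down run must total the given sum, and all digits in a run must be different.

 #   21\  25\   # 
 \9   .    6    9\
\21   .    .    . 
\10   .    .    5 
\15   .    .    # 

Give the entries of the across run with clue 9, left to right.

3, 6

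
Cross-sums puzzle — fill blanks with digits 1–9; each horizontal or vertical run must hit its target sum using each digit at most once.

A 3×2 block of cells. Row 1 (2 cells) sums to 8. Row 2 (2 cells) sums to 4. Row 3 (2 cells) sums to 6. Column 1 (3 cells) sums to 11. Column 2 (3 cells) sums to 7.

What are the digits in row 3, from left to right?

4 in 2 cells must be {1,3}; 7 in 3 cells must be {1,2,4}.
The 4 across and the 7 down share only 1, so (2,2) = 1.
Given what's placed, (1,2) must be 2 to fit the 8 across and 7 down.
(2,1) = 4 − 1 = 3 completes the 4 across.
(3,2) = 7 − 3 = 4 completes the 7 down.
(1,1) = 8 − 2 = 6 completes the 8 across.
(3,1) = 6 − 4 = 2 completes the 6 across.

2, 4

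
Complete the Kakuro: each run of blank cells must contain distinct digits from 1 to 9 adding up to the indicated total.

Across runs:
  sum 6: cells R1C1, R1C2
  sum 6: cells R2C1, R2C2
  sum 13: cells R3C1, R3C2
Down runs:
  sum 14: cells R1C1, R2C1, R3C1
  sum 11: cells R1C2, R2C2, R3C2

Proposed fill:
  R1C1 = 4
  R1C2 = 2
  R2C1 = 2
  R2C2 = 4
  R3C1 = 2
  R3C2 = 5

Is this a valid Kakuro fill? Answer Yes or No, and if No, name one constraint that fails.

No — the down run R1C1–R3C1 sums to 8, not 14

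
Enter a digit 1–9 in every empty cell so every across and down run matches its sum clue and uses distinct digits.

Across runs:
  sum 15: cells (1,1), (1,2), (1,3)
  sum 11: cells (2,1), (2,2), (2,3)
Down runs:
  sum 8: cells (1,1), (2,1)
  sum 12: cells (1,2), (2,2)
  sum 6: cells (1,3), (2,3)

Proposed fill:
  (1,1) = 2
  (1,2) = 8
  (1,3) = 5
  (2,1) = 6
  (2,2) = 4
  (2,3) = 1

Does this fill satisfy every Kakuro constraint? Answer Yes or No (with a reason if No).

Across: 2+8+5=15; 6+4+1=11. Down: 2+6=8; 8+4=12; 5+1=6. No digit repeats within any run.

Yes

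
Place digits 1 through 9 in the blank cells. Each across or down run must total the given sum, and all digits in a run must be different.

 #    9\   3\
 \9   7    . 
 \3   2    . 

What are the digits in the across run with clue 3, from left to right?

2 1

3 in 2 cells must be {1,2}.
R1C2 = 9 − 7 = 2 completes the 9 across.
R2C2 = 3 − 2 = 1 completes the 3 across.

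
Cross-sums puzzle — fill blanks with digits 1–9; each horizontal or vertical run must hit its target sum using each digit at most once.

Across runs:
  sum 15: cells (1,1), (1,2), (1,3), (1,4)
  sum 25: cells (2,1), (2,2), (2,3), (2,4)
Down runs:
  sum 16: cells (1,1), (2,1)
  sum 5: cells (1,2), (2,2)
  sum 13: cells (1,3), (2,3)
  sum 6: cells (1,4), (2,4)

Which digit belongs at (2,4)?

5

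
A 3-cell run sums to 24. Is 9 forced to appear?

The only way to make 24 from 3 distinct digits is {7,8,9}, which contains 9.

Yes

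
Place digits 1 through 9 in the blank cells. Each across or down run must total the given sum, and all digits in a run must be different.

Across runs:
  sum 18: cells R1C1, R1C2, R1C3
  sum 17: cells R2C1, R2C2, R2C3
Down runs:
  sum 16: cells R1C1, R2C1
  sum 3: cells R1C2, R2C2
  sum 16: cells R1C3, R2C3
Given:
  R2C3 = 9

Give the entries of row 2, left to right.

16 in 2 cells must be {7,9}; 3 in 2 cells must be {1,2}.
R1C3 = 16 − 9 = 7 completes the 16 down.
R2C1 = 7: the only remaining digit allowed by both the 17 across and the 16 down.
R2C2 = 17 − 16 = 1 completes the 17 across.
R1C1 = 16 − 7 = 9 completes the 16 down.
R1C2 = 18 − 16 = 2 completes the 18 across.

7 1 9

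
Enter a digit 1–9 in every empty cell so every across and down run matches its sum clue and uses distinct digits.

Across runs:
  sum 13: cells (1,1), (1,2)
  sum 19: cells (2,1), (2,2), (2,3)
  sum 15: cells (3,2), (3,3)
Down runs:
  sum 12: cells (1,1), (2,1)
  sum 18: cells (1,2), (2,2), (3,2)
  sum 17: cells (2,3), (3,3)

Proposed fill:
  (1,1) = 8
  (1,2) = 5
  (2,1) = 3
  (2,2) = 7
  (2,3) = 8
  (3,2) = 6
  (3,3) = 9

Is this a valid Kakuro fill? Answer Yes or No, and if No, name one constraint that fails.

No — the down run (1,1)–(2,1) sums to 11, not 12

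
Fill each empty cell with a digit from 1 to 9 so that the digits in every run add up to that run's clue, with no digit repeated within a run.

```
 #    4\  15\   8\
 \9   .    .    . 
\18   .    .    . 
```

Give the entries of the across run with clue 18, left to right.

3 9 6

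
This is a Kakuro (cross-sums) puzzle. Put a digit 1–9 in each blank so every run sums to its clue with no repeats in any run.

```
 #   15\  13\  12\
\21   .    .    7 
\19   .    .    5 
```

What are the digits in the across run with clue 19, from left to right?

6 8 5

No cell is forced outright now. R2C1 can only be 6 or 8 (the digits allowed by both its 19 across and its 15 down). If R2C1 = 8: then R1C1 would have to be in {5,6,8,9} for the 21 across but in {7} for the 15 down — contradiction. So R2C1 = 6.
R1C1 = 15 − 6 = 9 completes the 15 down.
R1C2 = 21 − 16 = 5 completes the 21 across.
R2C2 = 19 − 11 = 8 completes the 19 across.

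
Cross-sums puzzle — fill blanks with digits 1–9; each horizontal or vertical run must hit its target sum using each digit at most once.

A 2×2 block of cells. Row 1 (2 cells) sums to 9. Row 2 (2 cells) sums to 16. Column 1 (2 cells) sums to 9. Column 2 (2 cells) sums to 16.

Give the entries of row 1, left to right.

16 in 2 cells must be {7,9}.
The 9 across and the 16 down share only 7, so (1,2) = 7.
The 16 across and the 9 down share only 7, so (2,1) = 7.
(2,2) = 16 − 7 = 9 completes the 16 across.
(1,1) = 9 − 7 = 2 completes the 9 across.

2 7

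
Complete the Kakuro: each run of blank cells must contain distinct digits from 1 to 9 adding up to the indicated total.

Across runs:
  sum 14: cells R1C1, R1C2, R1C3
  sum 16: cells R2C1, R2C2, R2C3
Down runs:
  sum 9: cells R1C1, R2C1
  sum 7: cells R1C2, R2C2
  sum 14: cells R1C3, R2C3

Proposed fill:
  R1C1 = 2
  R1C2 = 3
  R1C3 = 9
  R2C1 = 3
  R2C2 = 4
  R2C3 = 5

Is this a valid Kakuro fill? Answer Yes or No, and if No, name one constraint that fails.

No — the down run R1C1–R2C1 sums to 5, not 9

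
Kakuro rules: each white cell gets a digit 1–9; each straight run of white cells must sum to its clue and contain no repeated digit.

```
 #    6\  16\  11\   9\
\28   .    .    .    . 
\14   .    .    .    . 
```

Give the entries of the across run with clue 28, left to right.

4 9 7 8

16 in 2 cells must be {7,9}.
Only 7 fits R2C2 under both its across sum 14 and down sum 16.
R1C2 = 16 − 7 = 9 completes the 16 down.
Nothing is forced directly, so branch on R2C3, whose candidates are 2 or 4. If R2C3 = 2: then R1C3 would have to be in {4,5,6,7,8} for the 28 across but in {9} for the 11 down — contradiction. So R2C3 = 4.
R1C3 = 11 − 4 = 7 completes the 11 down.
R1C1 = 4: the only remaining digit allowed by both the 28 across and the 6 down.
R1C4 = 28 − 20 = 8 completes the 28 across.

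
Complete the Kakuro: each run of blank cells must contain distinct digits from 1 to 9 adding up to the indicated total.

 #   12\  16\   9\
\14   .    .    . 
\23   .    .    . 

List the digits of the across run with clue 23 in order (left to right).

23 in 3 cells must be {6,8,9}; 16 in 2 cells must be {7,9}.
The 23 across and the 16 down share only 9, so R2C2 = 9.
R1C2 = 16 − 9 = 7 completes the 16 down.
Given what's placed, R2C1 must be 8 to fit the 23 across and 12 down.
R2C3 = 23 − 17 = 6 completes the 23 across.
R1C1 = 12 − 8 = 4 completes the 12 down.
R1C3 = 14 − 11 = 3 completes the 14 across.

8, 9, 6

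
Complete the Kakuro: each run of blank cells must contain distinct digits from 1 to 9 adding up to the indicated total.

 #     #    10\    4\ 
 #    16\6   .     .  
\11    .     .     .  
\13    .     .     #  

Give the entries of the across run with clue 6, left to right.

5, 1

16 in 2 cells must be {7,9}; 4 in 2 cells must be {1,3}.
The 6 across and the 4 down share only 1, so R1C3 = 1.
Intersecting the 11 across with the 16 down forces R2C1 = 7.
R2C3 = 4 − 1 = 3 completes the 4 down.
R3C1 = 16 − 7 = 9 completes the 16 down.
R3C2 = 13 − 9 = 4 completes the 13 across.
R1C2 = 6 − 1 = 5 completes the 6 across.
R2C2 = 11 − 10 = 1 completes the 11 across.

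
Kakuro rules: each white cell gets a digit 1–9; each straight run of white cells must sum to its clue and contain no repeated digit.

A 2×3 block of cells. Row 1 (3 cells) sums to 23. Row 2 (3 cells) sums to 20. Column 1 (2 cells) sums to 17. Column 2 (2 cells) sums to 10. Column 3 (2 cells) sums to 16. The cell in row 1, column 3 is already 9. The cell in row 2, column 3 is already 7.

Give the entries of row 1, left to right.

23 in 3 cells must be {6,8,9}; 17 in 2 cells must be {8,9}; 16 in 2 cells must be {7,9}.
(1,1) = 8: the only remaining digit allowed by both the 23 across and the 17 down.
(1,2) = 23 − 17 = 6 completes the 23 across.
(2,1) = 17 − 8 = 9 completes the 17 down.
(2,2) = 20 − 16 = 4 completes the 20 across.

8 6 9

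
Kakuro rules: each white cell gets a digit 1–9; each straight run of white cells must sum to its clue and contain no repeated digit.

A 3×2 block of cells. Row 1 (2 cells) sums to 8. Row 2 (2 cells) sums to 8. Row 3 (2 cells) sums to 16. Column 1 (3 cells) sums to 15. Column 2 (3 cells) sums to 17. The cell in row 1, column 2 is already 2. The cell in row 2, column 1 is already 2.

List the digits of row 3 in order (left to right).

7 9

16 in 2 cells must be {7,9}.
(1,1) = 8 − 2 = 6 completes the 8 across.
(2,2) = 8 − 2 = 6 completes the 8 across.
(3,1) = 15 − 8 = 7 completes the 15 down.
(3,2) = 16 − 7 = 9 completes the 16 across.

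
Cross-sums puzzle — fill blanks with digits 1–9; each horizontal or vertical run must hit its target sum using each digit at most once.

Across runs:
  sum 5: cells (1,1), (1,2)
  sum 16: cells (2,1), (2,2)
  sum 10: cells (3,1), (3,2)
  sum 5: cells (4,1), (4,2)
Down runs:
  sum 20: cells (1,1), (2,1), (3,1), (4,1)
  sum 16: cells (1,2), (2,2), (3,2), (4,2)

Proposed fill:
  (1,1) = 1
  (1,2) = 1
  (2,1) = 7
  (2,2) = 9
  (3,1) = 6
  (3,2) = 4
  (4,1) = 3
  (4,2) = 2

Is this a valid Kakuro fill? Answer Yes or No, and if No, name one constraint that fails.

No — the across run (1,1)–(1,2) sums to 2, not 5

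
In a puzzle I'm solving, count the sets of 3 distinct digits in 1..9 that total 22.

2

3 distinct digits from 1–9 sum between 6 and 24.
Enumerating: {5,8,9}, {6,7,9}.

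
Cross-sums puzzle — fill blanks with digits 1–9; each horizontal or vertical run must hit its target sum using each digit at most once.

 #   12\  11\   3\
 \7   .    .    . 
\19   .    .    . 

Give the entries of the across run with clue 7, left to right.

4 2 1

7 in 3 cells must be {1,2,4}; 3 in 2 cells must be {1,2}.
The 7 across and the 12 down share only 4, so R1C1 = 4.
Given what's placed, R1C2 must be 2 to fit the 7 across and 11 down.
R1C3 = 7 − 6 = 1 completes the 7 across.
R2C1 = 12 − 4 = 8 completes the 12 down.
R2C2 = 11 − 2 = 9 completes the 11 down.
R2C3 = 19 − 17 = 2 completes the 19 across.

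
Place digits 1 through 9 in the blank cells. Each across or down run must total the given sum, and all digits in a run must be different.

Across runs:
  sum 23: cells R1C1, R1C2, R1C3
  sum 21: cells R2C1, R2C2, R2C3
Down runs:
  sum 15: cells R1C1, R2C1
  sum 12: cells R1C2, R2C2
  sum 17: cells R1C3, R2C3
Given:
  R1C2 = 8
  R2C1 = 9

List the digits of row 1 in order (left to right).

23 in 3 cells must be {6,8,9}; 17 in 2 cells must be {8,9}.
R1C1 = 15 − 9 = 6 completes the 15 down.
R1C3 = 23 − 14 = 9 completes the 23 across.
R2C2 = 12 − 8 = 4 completes the 12 down.
R2C3 = 21 − 13 = 8 completes the 21 across.

6, 8, 9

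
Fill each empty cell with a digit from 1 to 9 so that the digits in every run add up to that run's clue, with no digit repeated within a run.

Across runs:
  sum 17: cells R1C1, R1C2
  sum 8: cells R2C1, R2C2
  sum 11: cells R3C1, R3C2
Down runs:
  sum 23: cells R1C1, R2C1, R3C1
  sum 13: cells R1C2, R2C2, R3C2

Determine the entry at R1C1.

17 in 2 cells must be {8,9}; 23 in 3 cells must be {6,8,9}.
The 8 across and the 23 down share only 6, so R2C1 = 6.
R2C2 = 8 − 6 = 2 completes the 8 across.
Given what's placed, R1C2 must be 8 to fit the 17 across and 13 down.
R3C2 = 13 − 10 = 3 completes the 13 down.
R1C1 = 17 − 8 = 9 completes the 17 across.
R3C1 = 11 − 3 = 8 completes the 11 across.

9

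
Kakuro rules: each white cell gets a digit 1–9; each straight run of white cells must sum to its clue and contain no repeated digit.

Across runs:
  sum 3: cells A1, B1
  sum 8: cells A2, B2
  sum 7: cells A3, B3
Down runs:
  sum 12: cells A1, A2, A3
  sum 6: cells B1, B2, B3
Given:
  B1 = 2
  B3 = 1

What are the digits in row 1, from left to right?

1 2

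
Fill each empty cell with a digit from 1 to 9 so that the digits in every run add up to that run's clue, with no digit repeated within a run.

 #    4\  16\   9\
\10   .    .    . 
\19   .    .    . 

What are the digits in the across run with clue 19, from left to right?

3 9 7

4 in 2 cells must be {1,3}; 16 in 2 cells must be {7,9}.
The 10 across and the 16 down share only 7, so R1C2 = 7.
The 19 across and the 4 down share only 3, so R2C1 = 3.
R2C2 = 16 − 7 = 9 completes the 16 down.
R2C3 = 19 − 12 = 7 completes the 19 across.
R1C1 = 4 − 3 = 1 completes the 4 down.
R1C3 = 10 − 8 = 2 completes the 10 across.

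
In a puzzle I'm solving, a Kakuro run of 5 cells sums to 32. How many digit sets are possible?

5 distinct digits from 1–9 sum between 15 and 35.
Enumerating: {2,6,7,8,9}, {3,5,7,8,9}, {4,5,6,8,9}.

3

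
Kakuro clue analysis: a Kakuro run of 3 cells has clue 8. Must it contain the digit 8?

Counterexample: {1,2,5} sums to 8 without using 8.

No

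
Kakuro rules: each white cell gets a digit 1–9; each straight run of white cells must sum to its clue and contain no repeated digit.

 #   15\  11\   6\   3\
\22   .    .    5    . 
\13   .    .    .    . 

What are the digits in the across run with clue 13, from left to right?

3 in 2 cells must be {1,2}.
R2C3 = 6 − 5 = 1 completes the 6 down.
Given what's placed, R2C4 must be 2 to fit the 13 across and 3 down.
R1C4 = 3 − 2 = 1 completes the 3 down.
Nothing is forced directly, so branch on R2C1, whose candidates are 6 or 7. If R2C1 = 7: then R1C1 would have to be in {7,9} for the 22 across but in {8} for the 15 down — contradiction. So R2C1 = 6.
R1C1 = 15 − 6 = 9 completes the 15 down.
R1C2 = 22 − 15 = 7 completes the 22 across.
R2C2 = 13 − 9 = 4 completes the 13 across.

6 4 1 2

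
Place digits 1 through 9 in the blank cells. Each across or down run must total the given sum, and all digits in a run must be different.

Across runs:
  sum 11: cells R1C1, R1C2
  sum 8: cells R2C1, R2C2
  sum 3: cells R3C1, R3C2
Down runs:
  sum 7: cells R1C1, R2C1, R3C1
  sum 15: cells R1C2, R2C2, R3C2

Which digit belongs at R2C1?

3 in 2 cells must be {1,2}; 7 in 3 cells must be {1,2,4}.
Nothing is forced directly, so branch on R1C1, whose candidates are 2 or 4. If R1C1 = 2: that forces R1C2 = 9, R2C1 = 1, after which R2C2 would have to be in {7} for the 8 across but in {1,2,4,5} for the 15 down — contradiction. So R1C1 = 4.
R1C2 = 11 − 4 = 7 completes the 11 across.
Given what's placed, R3C2 must be 2 to fit the 3 across and 15 down.
R2C2 = 15 − 9 = 6 completes the 15 down.
R3C1 = 3 − 2 = 1 completes the 3 across.
R2C1 = 8 − 6 = 2 completes the 8 across.

2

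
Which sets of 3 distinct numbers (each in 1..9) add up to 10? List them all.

{1,2,7}; {1,3,6}; {1,4,5}; {2,3,5}

3 distinct digits from 1–9 sum between 6 and 24.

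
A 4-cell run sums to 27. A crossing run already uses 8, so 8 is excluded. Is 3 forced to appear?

No

The only way to make 27 from 4 distinct digits under that restriction is {5,6,7,9}, which does not contain 3.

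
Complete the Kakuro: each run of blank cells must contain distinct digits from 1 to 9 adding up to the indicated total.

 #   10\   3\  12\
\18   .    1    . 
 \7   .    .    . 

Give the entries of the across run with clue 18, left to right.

9, 1, 8

7 in 3 cells must be {1,2,4}; 3 in 2 cells must be {1,2}.
R2C2 = 3 − 1 = 2 completes the 3 down.
R2C3 = 4: the only remaining digit allowed by both the 7 across and the 12 down.
R1C3 = 12 − 4 = 8 completes the 12 down.
R2C1 = 7 − 6 = 1 completes the 7 across.
R1C1 = 18 − 9 = 9 completes the 18 across.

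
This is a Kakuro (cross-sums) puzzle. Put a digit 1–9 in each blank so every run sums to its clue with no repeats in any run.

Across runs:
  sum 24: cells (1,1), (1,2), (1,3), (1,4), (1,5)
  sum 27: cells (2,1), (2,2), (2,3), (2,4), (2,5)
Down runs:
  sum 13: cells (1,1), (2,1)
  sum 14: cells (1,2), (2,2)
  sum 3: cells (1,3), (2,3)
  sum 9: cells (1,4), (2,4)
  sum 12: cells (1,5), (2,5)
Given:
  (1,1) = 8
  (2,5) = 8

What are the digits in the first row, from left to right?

8 5 1 6 4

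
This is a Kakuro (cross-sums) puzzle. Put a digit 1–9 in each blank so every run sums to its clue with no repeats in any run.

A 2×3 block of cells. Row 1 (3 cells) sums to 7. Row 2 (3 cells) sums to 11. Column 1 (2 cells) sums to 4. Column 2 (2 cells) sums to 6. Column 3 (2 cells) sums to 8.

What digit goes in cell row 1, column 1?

7 in 3 cells must be {1,2,4}; 4 in 2 cells must be {1,3}.
The 7 across and the 4 down share only 1, so (1,1) = 1.
Given what's placed, (1,3) must be 2 to fit the 7 across and 8 down.
(2,1) = 4 − 1 = 3 completes the 4 down.
(2,3) = 8 − 2 = 6 completes the 8 down.
(1,2) = 7 − 3 = 4 completes the 7 across.
(2,2) = 11 − 9 = 2 completes the 11 across.

1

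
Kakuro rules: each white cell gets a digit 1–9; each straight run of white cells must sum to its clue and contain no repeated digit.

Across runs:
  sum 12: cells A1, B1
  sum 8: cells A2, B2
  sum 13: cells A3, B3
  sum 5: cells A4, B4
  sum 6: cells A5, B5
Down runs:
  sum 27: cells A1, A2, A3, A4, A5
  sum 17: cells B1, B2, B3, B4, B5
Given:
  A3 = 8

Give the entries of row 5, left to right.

B3 = 13 − 8 = 5 completes the 13 across.
Given what's placed, B1 must be 3 to fit the 12 across and 17 down.
A1 = 12 − 3 = 9 completes the 12 across.
Nothing is forced directly, so branch on B4, whose candidates are 1 or 2. If B4 = 1: that forces A4 = 4, B5 = 2, B2 = 6, after which A5 would have to be in {4} for the 6 across but in {1,5} for the 27 down — contradiction. So B4 = 2.
A4 = 5 − 2 = 3 completes the 5 across.
Given what's placed, B5 must be 1 to fit the 6 across and 17 down.
B2 = 17 − 11 = 6 completes the 17 down.
A5 = 6 − 1 = 5 completes the 6 across.

5 1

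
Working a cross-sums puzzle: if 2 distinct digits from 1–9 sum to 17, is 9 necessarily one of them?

The only way to make 17 from 2 distinct digits is {8,9}, which contains 9.

Yes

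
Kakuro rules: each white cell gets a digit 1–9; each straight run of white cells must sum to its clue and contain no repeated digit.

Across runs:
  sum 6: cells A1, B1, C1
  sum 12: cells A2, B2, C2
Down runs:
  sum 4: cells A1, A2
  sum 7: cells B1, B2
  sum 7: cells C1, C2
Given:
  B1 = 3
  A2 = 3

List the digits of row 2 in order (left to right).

3 4 5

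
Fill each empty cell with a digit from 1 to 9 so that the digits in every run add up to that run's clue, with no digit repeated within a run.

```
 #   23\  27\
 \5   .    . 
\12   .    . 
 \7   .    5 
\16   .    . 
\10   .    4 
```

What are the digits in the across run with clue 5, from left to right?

16 in 2 cells must be {7,9}.
R3C1 = 7 − 5 = 2 completes the 7 across.
R5C1 = 10 − 4 = 6 completes the 10 across.
No cell is forced outright now. R4C1 can only be 7 or 9 (the digits allowed by both its 16 across and its 23 down). If R4C1 = 9: that forces R1C1 = 1, after which R1C2 would have to be in {4} for the 5 across but in {1,2,3,6,7,8,9} for the 27 down — contradiction. So R4C1 = 7.
R1C1 = 3: the only remaining digit allowed by both the 5 across and the 23 down.
R1C2 = 5 − 3 = 2 completes the 5 across.

3 2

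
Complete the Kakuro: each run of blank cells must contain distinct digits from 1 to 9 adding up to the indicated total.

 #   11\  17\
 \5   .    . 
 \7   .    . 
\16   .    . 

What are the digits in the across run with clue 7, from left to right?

16 in 2 cells must be {7,9}.
The 16 across and the 11 down share only 7, so R3C1 = 7.
R3C2 = 16 − 7 = 9 completes the 16 across.
Nothing is forced directly, so branch on R1C1, whose candidates are 1 or 3. If R1C1 = 1: then R1C2 would have to be in {4} for the 5 across but in {1,2,3,5,6,7} for the 17 down — contradiction. So R1C1 = 3.
R1C2 = 5 − 3 = 2 completes the 5 across.
R2C1 = 11 − 10 = 1 completes the 11 down.
R2C2 = 7 − 1 = 6 completes the 7 across.

1 6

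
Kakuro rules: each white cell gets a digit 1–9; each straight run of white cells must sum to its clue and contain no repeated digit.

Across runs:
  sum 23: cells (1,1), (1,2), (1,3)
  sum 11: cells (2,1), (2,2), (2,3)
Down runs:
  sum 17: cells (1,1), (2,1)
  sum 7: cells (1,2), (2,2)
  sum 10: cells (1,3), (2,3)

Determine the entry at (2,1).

8

23 in 3 cells must be {6,8,9}; 17 in 2 cells must be {8,9}.
The 23 across and the 7 down share only 6, so (1,2) = 6.
The 11 across and the 17 down share only 8, so (2,1) = 8.
(2,2) = 7 − 6 = 1 completes the 7 down.
(2,3) = 11 − 9 = 2 completes the 11 across.
(1,1) = 17 − 8 = 9 completes the 17 down.
(1,3) = 23 − 15 = 8 completes the 23 across.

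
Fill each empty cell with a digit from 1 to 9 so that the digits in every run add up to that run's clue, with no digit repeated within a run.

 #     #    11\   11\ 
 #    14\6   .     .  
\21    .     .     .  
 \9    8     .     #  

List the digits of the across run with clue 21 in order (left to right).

6 8 7

R2C1 = 14 − 8 = 6 completes the 14 down.
R3C2 = 9 − 8 = 1 completes the 9 across.
No cell is forced outright now. R2C2 can only be 7 or 8 (the digits allowed by both its 21 across and its 11 down). If R2C2 = 7: then R1C2 would have to be in {1,2,4,5} for the 6 across but in {3} for the 11 down — contradiction. So R2C2 = 8.
R1C2 = 11 − 9 = 2 completes the 11 down.
R1C3 = 6 − 2 = 4 completes the 6 across.
R2C3 = 21 − 14 = 7 completes the 21 across.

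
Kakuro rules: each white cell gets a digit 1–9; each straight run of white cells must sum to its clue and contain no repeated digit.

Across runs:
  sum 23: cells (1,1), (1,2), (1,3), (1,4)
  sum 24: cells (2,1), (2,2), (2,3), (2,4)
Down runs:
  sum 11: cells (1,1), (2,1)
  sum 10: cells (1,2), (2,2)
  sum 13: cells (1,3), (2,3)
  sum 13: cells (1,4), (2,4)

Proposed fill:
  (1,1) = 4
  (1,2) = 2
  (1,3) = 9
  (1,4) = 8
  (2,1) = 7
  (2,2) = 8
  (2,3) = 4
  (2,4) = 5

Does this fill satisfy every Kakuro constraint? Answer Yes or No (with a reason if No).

Across: 4+2+9+8=23; 7+8+4+5=24. Down: 4+7=11; 2+8=10; 9+4=13; 8+5=13. No digit repeats within any run.

Yes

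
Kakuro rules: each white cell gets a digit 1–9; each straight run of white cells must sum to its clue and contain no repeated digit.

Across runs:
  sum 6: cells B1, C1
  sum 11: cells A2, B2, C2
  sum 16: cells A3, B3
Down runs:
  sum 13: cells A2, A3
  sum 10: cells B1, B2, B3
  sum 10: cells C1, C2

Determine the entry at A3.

16 in 2 cells must be {7,9}.
The 16 across and the 10 down share only 7, so B3 = 7.
A3 = 16 − 7 = 9 completes the 16 across.
A2 = 13 − 9 = 4 completes the 13 down.
No cell is forced outright now. B1 can only be 1 or 2 (the digits allowed by both its 6 across and its 10 down). If B1 = 1: then C1 would have to be in {5} for the 6 across but in {1,2,3,4,6,7,8,9} for the 10 down — contradiction. So B1 = 2.
C1 = 6 − 2 = 4 completes the 6 across.
B2 = 10 − 9 = 1 completes the 10 down.
C2 = 11 − 5 = 6 completes the 11 across.

9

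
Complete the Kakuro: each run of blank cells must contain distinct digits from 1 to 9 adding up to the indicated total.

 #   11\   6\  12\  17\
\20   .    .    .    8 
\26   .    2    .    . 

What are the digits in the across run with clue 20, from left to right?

17 in 2 cells must be {8,9}.
R1C2 = 6 − 2 = 4 completes the 6 down.
R2C4 = 17 − 8 = 9 completes the 17 down.
No cell is forced outright now. R2C1 can only be 7 or 8 (the digits allowed by both its 26 across and its 11 down). If R2C1 = 7: then R1C1 would have to be in {1,2,3,5,6,7} for the 20 across but in {4} for the 11 down — contradiction. So R2C1 = 8.
R1C1 = 11 − 8 = 3 completes the 11 down.
R1C3 = 20 − 15 = 5 completes the 20 across.
R2C3 = 26 − 19 = 7 completes the 26 across.

3 4 5 8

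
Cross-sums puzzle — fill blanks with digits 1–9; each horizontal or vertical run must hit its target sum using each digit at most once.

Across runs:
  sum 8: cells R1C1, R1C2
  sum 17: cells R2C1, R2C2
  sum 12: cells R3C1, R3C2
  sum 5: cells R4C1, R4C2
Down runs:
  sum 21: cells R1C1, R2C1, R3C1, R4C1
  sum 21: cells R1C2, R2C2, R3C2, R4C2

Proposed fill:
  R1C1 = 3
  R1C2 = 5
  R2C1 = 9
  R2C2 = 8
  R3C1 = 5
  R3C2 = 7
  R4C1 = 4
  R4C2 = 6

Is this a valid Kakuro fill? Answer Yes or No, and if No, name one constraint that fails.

No — the across run R4C1–R4C2 sums to 10, not 5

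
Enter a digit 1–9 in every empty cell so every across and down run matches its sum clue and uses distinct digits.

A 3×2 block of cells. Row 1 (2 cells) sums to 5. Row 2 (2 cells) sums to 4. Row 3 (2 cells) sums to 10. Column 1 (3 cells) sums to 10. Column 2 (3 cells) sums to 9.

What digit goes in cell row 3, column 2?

4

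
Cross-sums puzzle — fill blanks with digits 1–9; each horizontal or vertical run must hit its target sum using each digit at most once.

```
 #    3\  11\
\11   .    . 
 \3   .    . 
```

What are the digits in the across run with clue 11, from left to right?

3 in 2 cells must be {1,2}.
The 11 across and the 3 down share only 2, so R1C1 = 2.
R1C2 = 11 − 2 = 9 completes the 11 across.
R2C1 = 3 − 2 = 1 completes the 3 down.
R2C2 = 3 − 1 = 2 completes the 3 across.

2, 9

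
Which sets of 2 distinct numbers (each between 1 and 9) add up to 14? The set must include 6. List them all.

2 distinct digits from 1–9 sum between 3 and 17.
Keeping only sets containing 6.
Only one set works: {6,8}.

{6,8}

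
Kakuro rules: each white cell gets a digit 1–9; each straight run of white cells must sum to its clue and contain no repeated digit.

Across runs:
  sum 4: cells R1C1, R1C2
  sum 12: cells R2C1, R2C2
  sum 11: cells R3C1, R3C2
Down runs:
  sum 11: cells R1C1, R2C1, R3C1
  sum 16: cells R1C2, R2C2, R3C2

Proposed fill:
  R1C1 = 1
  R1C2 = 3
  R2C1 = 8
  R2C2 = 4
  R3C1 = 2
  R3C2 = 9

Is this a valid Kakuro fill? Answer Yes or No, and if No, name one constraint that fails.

Yes

Across: 1+3=4; 8+4=12; 2+9=11. Down: 1+8+2=11; 3+4+9=16. No digit repeats within any run.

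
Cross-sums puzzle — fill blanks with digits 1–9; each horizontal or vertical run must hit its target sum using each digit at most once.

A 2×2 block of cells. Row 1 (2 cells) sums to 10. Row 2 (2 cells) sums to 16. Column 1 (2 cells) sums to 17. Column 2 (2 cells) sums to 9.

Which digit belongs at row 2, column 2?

7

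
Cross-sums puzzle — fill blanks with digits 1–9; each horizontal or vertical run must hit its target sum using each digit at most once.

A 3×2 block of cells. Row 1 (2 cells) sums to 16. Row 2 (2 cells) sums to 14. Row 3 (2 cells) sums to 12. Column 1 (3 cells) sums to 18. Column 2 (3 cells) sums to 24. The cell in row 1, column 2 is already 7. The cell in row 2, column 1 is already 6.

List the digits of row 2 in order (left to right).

6 8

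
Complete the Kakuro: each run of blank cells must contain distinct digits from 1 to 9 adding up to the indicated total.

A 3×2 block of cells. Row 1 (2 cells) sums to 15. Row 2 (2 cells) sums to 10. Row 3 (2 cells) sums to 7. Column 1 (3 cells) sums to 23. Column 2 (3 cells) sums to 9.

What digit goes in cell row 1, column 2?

23 in 3 cells must be {6,8,9}.
The 15 across and the 9 down share only 6, so (1,2) = 6.
The 7 across and the 23 down share only 6, so (3,1) = 6.
(3,2) = 7 − 6 = 1 completes the 7 across.
(1,1) = 15 − 6 = 9 completes the 15 across.
(2,1) = 23 − 15 = 8 completes the 23 down.
(2,2) = 10 − 8 = 2 completes the 10 across.

6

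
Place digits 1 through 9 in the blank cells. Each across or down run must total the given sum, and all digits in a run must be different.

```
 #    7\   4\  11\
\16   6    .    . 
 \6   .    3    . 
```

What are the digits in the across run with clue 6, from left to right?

6 in 3 cells must be {1,2,3}; 4 in 2 cells must be {1,3}.
R1C2 = 4 − 3 = 1 completes the 4 down.
R1C3 = 16 − 7 = 9 completes the 16 across.
R2C1 = 7 − 6 = 1 completes the 7 down.
R2C3 = 6 − 4 = 2 completes the 6 across.

1 3 2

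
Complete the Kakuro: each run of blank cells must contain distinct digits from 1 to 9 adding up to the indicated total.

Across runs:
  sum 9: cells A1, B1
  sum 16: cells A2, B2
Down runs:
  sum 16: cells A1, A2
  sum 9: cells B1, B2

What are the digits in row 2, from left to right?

9 7

16 in 2 cells must be {7,9}.
The 9 across and the 16 down share only 7, so A1 = 7.
B1 = 9 − 7 = 2 completes the 9 across.
A2 = 16 − 7 = 9 completes the 16 down.
B2 = 16 − 9 = 7 completes the 16 across.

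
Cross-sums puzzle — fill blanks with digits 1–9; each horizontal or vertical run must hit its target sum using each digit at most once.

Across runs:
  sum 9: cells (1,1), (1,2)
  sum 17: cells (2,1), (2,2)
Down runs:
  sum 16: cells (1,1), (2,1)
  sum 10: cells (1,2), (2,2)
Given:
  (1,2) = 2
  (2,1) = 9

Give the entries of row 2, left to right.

17 in 2 cells must be {8,9}; 16 in 2 cells must be {7,9}.
(1,1) = 9 − 2 = 7 completes the 9 across.
(2,2) = 17 − 9 = 8 completes the 17 across.

9, 8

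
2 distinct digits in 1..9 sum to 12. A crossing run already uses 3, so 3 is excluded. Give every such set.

{4,8}; {5,7}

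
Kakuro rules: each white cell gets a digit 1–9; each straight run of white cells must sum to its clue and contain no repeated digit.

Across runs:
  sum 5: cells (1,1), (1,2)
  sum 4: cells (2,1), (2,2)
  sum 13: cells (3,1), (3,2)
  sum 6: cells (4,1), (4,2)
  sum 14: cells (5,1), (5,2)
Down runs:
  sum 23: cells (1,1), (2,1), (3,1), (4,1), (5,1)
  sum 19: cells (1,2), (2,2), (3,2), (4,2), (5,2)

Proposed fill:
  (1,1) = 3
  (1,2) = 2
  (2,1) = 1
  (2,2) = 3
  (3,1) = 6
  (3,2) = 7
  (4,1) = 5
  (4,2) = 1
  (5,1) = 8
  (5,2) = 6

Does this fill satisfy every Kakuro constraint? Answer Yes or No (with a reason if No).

Across: 3+2=5; 1+3=4; 6+7=13; 5+1=6; 8+6=14. Down: 3+1+6+5+8=23; 2+3+7+1+6=19. No digit repeats within any run.

Yes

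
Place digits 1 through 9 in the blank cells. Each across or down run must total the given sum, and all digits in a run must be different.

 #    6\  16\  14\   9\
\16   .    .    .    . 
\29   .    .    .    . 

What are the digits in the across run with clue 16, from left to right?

1, 7, 6, 2

29 in 4 cells must be {5,7,8,9}; 16 in 2 cells must be {7,9}.
Only 5 fits R2C1 under both its across sum 29 and down sum 6.
R1C1 = 6 − 5 = 1 completes the 6 down.
Nothing is forced directly, so branch on R1C2, whose candidates are 7 or 9. If R1C2 = 9: then R1C3 would have to be in {2,4} for the 16 across but in {5,6,8,9} for the 14 down — contradiction. So R1C2 = 7.
R2C2 = 16 − 7 = 9 completes the 16 down.
R2C3 = 8: the only remaining digit allowed by both the 29 across and the 14 down.
R2C4 = 29 − 22 = 7 completes the 29 across.
R1C3 = 14 − 8 = 6 completes the 14 down.
R1C4 = 16 − 14 = 2 completes the 16 across.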